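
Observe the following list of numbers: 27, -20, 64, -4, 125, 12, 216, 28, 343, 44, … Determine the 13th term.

Split by position mod 2 into 2 tracks.
Stream A is 27, 64, 125, 216, 343, which is perfect cubes starting at 3³.
Stream B is -20, -4, 12, 28, 44, which is linear: a_n = -36 + 16·n.
Position 13 falls in stream A as its term 7, giving 729.

729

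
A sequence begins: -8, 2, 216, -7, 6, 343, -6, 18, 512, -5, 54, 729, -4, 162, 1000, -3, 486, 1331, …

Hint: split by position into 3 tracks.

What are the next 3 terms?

Read the sequence 3 terms at a time; column i is its own pattern.
Subsequence A is -8, -7, -6, -5, -4, -3, which is arithmetic with common difference +1.
Subsequence B is 2, 6, 18, 54, 162, 486, which is geometric, ×3 each step.
Subsequence C is 216, 343, 512, 729, 1000, 1331, which is consecutive cubes n³ from n = 6.
Position 19 falls in subsequence A as its term 7, giving -2.
The 20th slot belongs to subsequence B; its 7th term is 1458.
Term 21 comes from subsequence C (its 7th entry): 1728.

-2, 1458, 1728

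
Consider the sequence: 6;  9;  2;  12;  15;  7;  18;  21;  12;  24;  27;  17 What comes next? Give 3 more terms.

The slot pattern repeats as AAB (period 3), so there are 2 interleaved tracks.
Subsequence A is 6, 9, 12, 15, 18, 21, 24, 27, which is adding 3 each time.
Subsequence B is 2, 7, 12, 17, which is arithmetic, step +5.
The 13th slot belongs to subsequence A; its 9th term is 30.
Term 14 comes from subsequence A (its 10th entry): 33.
Position 15 falls in subsequence B as its term 5, giving 22.

30, 33, 22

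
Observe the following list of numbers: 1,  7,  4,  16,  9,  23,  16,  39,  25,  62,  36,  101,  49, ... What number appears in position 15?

64

The terms cycle through 2 interleaved subsequences.
Track A: 1, 4, 9, 16, 25, 36, 49 (consecutive squares n² from n = 1).
Track B: 7, 16, 23, 39, 62, 101 (each term equals the sum of the previous two).
Position 15 → track A, term 8 = 64.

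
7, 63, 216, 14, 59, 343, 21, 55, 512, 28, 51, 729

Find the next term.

Split by position mod 3: positions 1, 4, 7, … form one track, and each other residue class forms its own.
Track A: 7, 14, 21, 28. Arithmetic with common difference +7.
Track B: 63, 59, 55, 51. Linear: a_n = 67 − 4·n.
Track C: 216, 343, 512, 729. The cubes 6³, 7³, 8³, ….
Position 13 → track A, term 5 = 35.

35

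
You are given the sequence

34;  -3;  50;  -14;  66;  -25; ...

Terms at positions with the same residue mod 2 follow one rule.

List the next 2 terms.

82, -36

Split by position mod 2 into 2 tracks.
Track A: 34, 50, 66 (arithmetic with common difference +16).
Track B: -3, -14, -25 (arithmetic, step −11).
The 7th slot belongs to track A; its 4th term is 82.
Term 8 comes from track B (its 4th entry): -36.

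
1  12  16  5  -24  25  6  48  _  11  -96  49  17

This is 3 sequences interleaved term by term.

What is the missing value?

Read the sequence 3 terms at a time; column i is its own pattern.
Track A: 1, 5, 6, 11, 17 (a Fibonacci-like recurrence a_n = a_{n-1} + a_{n-2}).
Track B: 12, -24, 48, -96 (a geometric progression (common ratio -2)).
Track C: 16, 25, ?, 49 (perfect squares starting at 4²).
The gap is track C's term 3; the rule gives 36.

36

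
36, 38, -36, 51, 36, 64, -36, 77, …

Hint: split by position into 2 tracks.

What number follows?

The terms cycle through 2 interleaved subsequences.
Track A: 36, -36, 36, -36 (oscillating between 36 and -36).
Track B: 38, 51, 64, 77 (linear: a_n = 25 + 13·n).
Position 9 falls in track A as its term 5, giving 36.

36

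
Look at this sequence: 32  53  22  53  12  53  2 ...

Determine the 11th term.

-18

Split by position mod 2 into 2 tracks.
Subsequence A = 32, 22, 12, 2: linear: a_n = 42 − 10·n.
Subsequence B = 53, 53, 53: always 53.
Position 11 → subsequence A, term 6 = -18.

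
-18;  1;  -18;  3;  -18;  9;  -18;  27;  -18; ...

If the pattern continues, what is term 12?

243

Taking every 2nd term gives 2 separate tracks.
Track A: -18, -18, -18, -18, -18. Constant -18.
Track B: 1, 3, 9, 27. Successive powers of 3.
Position 12 → track B, term 6 = 243.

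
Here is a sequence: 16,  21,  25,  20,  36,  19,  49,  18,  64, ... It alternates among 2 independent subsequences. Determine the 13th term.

100

Odd-indexed and even-indexed terms follow separate rules.
Track A: 16, 25, 36, 49, 64 (the squares 4², 5², 6², …).
Track B: 21, 20, 19, 18 (subtracting 1 each time).
Position 13 → track A, term 7 = 100.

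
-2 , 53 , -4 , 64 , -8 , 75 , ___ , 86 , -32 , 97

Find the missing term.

-16

Taking every 2nd term gives 2 separate tracks.
Track A: -2, -4, -8, ?, -32 — multiplying by 2 each time.
Track B: 53, 64, 75, 86, 97 — linear: a_n = 42 + 11·n.
So the missing entry in track A is -16.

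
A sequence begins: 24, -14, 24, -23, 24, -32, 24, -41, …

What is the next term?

Split by position mod 2 into 2 tracks.
Stream A: 24, 24, 24, 24 (constant 24).
Stream B: -14, -23, -32, -41 (linear: a_n = -5 − 9·n).
Position 9 falls in stream A as its term 5, giving 24.

24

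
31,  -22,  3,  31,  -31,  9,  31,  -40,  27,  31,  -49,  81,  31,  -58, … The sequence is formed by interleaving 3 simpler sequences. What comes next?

243

Split by position mod 3: positions 1, 4, 7, … form one track, and each other residue class forms its own.
Stream A: 31, 31, 31, 31, 31 (constant 31).
Stream B: -22, -31, -40, -49, -58 (arithmetic, step −9).
Stream C: 3, 9, 27, 81 (powers 3^1, 3^2, 3^3, …).
Position 15 → stream C, term 5 = 243.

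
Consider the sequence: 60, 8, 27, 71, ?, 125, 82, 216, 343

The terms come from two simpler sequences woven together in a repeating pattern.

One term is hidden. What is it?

The slot pattern repeats as ABB (period 3), so there are 2 interleaved tracks.
Subsequence A: 60, 71, 82 (arithmetic with common difference +11).
Subsequence B: 8, 27, ?, 125, 216, 343 (perfect cubes starting at 2³).
Filling subsequence B at index 3 by its rule yields 64.

64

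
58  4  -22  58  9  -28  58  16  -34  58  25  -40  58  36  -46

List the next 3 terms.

58, 49, -52

Taking every 3rd term gives 3 separate tracks.
Track A: 58, 58, 58, 58, 58. The constant sequence 58.
Track B: 4, 9, 16, 25, 36. The squares 2², 3², 4², ….
Track C: -22, -28, -34, -40, -46. Subtracting 6 each time.
The 16th slot belongs to track A; its 6th term is 58.
Position 17 → track B, term 6 = 49.
Position 18 falls in track C as its term 6, giving -52.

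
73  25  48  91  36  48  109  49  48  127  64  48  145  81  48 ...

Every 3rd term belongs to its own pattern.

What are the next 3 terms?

Taking every 3rd term gives 3 separate tracks.
Track A = 73, 91, 109, 127, 145: adding 18 each time.
Track B = 25, 36, 49, 64, 81: perfect squares starting at 5².
Track C = 48, 48, 48, 48, 48: constant 48.
The 16th slot belongs to track A; its 6th term is 163.
Position 17 falls in track B as its term 6, giving 100.
Position 18 → track C, term 6 = 48.

163, 100, 48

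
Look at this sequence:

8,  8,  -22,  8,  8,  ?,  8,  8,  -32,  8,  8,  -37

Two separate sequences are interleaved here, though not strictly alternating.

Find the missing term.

-27

Reading positions in blocks of 3 reveals the pattern AAB — 2 tracks woven together.
Track A: 8, 8, 8, 8, 8, 8, 8, 8. Constant 8.
Track B: -22, ?, -32, -37. Arithmetic, step −5.
So the missing entry in track B is -27.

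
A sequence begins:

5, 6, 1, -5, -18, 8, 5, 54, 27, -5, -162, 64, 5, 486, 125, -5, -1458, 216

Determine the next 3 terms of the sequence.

5, 4374, 343

Taking every 3rd term gives 3 separate tracks.
Subsequence A: 5, -5, 5, -5, 5, -5 — the oscillation 5·(−1)^(n+1).
Subsequence B: 6, -18, 54, -162, 486, -1458 — a geometric progression (common ratio -3).
Subsequence C: 1, 8, 27, 64, 125, 216 — the cubes 1³, 2³, 3³, ….
Position 19 falls in subsequence A as its term 7, giving 5.
The 20th slot belongs to subsequence B; its 7th term is 4374.
Term 21 comes from subsequence C (its 7th entry): 343.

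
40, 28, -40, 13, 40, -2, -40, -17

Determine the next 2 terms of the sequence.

Positions 1, 3, 5, … form one subsequence and positions 2, 4, 6, … form another.
Track A: 40, -40, 40, -40 — the oscillation 40·(−1)^(n+1).
Track B: 28, 13, -2, -17 — arithmetic with common difference −15.
The 9th slot belongs to track A; its 5th term is 40.
The 10th slot belongs to track B; its 5th term is -32.

40, -32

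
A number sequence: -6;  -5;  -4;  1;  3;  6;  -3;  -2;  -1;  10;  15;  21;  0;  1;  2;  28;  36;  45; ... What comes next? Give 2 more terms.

Positions follow the repeating pattern AAABBB; grouping by letter gives 2 tracks.
Subsequence A: -6, -5, -4, -3, -2, -1, 0, 1, 2 — adding 1 each time.
Subsequence B: 1, 3, 6, 10, 15, 21, 28, 36, 45 — triangular numbers starting at T_1.
Position 19 falls in subsequence A as its term 10, giving 3.
Term 20 comes from subsequence A (its 11th entry): 4.

3, 4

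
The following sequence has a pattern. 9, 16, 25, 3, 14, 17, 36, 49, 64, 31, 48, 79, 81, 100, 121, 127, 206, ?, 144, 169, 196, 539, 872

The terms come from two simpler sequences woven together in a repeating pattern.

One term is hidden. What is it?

333

Positions follow the repeating pattern AAABBB; grouping by letter gives 2 tracks.
Stream A: 9, 16, 25, 36, 49, 64, 81, 100, 121, 144, 169, 196 — consecutive squares n² from n = 3.
Stream B: 3, 14, 17, 31, 48, 79, 127, 206, ?, 539, 872 — a Fibonacci-like recurrence a_n = a_{n-1} + a_{n-2}.
Filling stream B at index 9 by its rule yields 333.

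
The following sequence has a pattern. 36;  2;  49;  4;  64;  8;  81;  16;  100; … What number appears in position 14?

128

The terms cycle through 2 interleaved subsequences.
Subsequence A = 36, 49, 64, 81, 100: consecutive squares n² from n = 6.
Subsequence B = 2, 4, 8, 16: powers 2^1, 2^2, 2^3, ….
Term 14 comes from subsequence B (its 7th entry): 128.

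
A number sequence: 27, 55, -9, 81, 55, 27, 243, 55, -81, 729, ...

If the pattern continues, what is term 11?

Split by position mod 3 into 3 tracks.
Stream A = 27, 81, 243, 729: successive powers of 3.
Stream B = 55, 55, 55: always 55.
Stream C = -9, 27, -81: geometric, ×-3 each step.
Position 11 → stream B, term 4 = 55.

55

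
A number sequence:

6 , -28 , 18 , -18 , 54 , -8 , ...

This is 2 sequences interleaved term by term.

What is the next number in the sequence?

162

Odd-indexed and even-indexed terms follow separate rules.
Track A is 6, 18, 54, which is multiplying by 3 each time.
Track B is -28, -18, -8, which is arithmetic with common difference +10.
The 7th slot belongs to track A; its 4th term is 162.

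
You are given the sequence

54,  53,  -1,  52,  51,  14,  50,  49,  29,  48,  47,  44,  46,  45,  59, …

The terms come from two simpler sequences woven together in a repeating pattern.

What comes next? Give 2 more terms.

The slot pattern repeats as AAB (period 3), so there are 2 interleaved tracks.
Subsequence A is 54, 53, 52, 51, 50, 49, 48, 47, 46, 45, which is arithmetic, step −1.
Subsequence B is -1, 14, 29, 44, 59, which is linear: a_n = -16 + 15·n.
The 16th slot belongs to subsequence A; its 11th term is 44.
Position 17 → subsequence A, term 12 = 43.

44, 43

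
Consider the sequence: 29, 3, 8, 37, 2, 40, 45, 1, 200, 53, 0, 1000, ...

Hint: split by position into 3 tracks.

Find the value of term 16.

Read the sequence 3 terms at a time; column i is its own pattern.
Stream A is 29, 37, 45, 53, which is adding 8 each time.
Stream B is 3, 2, 1, 0, which is arithmetic, step −1.
Stream C is 8, 40, 200, 1000, which is geometric with ratio 5.
Position 16 falls in stream A as its term 6, giving 69.

69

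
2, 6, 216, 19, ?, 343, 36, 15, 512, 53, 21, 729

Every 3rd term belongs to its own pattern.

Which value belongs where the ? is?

10

The terms cycle through 3 interleaved subsequences.
Track A: 2, 19, 36, 53 (arithmetic with common difference +17).
Track B: 6, ?, 15, 21 (triangular numbers n(n+1)/2 for n = 3, 4, …).
Track C: 216, 343, 512, 729 (perfect cubes starting at 6³).
Filling track B at index 2 by its rule yields 10.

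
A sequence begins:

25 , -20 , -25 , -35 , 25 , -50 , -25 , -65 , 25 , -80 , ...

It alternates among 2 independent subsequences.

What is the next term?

-25

Split by position mod 2 into 2 tracks.
Subsequence A: 25, -25, 25, -25, 25 — oscillating between 25 and -25.
Subsequence B: -20, -35, -50, -65, -80 — arithmetic with common difference −15.
Position 11 → subsequence A, term 6 = -25.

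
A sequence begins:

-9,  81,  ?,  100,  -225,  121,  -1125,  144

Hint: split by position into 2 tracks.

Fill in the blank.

-45

Odd-indexed and even-indexed terms follow separate rules.
Track A: -9, ?, -225, -1125 (geometric with ratio 5).
Track B: 81, 100, 121, 144 (the squares 9², 10², 11², …).
Filling track A at index 2 by its rule yields -45.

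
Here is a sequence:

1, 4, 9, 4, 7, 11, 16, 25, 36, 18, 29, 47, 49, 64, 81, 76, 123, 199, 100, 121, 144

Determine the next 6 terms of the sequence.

Reading positions in blocks of 6 reveals the pattern AAABBB — 2 tracks woven together.
Track A: 1, 4, 9, 16, 25, 36, 49, 64, 81, 100, 121, 144 — the squares 1², 2², 3², ….
Track B: 4, 7, 11, 18, 29, 47, 76, 123, 199 — Fibonacci-style (each term is the sum of the two before it).
Position 22 falls in track B as its term 10, giving 322.
The 23rd slot belongs to track B; its 11th term is 521.
The 24th slot belongs to track B; its 12th term is 843.
Term 25 comes from track A (its 13th entry): 169.
The 26th slot belongs to track A; its 14th term is 196.
The 27th slot belongs to track A; its 15th term is 225.

322, 521, 843, 169, 196, 225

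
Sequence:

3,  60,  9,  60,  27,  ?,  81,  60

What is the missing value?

60

Odd-indexed and even-indexed terms follow separate rules.
Stream A is 3, 9, 27, 81, which is powers of 3.
Stream B is 60, 60, ?, 60, which is always 60.
The gap is stream B's term 3; the rule gives 60.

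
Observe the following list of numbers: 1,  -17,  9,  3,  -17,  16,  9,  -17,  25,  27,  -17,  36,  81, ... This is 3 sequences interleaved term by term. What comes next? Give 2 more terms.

Taking every 3rd term gives 3 separate tracks.
Stream A: 1, 3, 9, 27, 81. Multiplying by 3 each time.
Stream B: -17, -17, -17, -17. The constant sequence -17.
Stream C: 9, 16, 25, 36. Consecutive squares n² from n = 3.
Position 14 → stream B, term 5 = -17.
Term 15 comes from stream C (its 5th entry): 49.

-17, 49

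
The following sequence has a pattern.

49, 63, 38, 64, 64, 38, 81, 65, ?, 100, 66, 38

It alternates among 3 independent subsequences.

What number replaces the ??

Split by position mod 3 into 3 tracks.
Subsequence A = 49, 64, 81, 100: the squares 7², 8², 9², ….
Subsequence B = 63, 64, 65, 66: adding 1 each time.
Subsequence C = 38, 38, ?, 38: constant 38.
Filling subsequence C at index 3 by its rule yields 38.

38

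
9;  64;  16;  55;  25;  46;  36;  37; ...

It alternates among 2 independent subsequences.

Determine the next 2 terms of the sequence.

The terms cycle through 2 interleaved subsequences.
Track A = 9, 16, 25, 36: the squares 3², 4², 5², ….
Track B = 64, 55, 46, 37: subtracting 9 each time.
Position 9 falls in track A as its term 5, giving 49.
Position 10 → track B, term 5 = 28.

49, 28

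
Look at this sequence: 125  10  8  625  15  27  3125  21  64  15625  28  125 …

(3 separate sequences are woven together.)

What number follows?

78125

Split by position mod 3: positions 1, 4, 7, … form one track, and each other residue class forms its own.
Track A: 125, 625, 3125, 15625 (successive powers of 5).
Track B: 10, 15, 21, 28 (triangular numbers n(n+1)/2 for n = 4, 5, …).
Track C: 8, 27, 64, 125 (consecutive cubes n³ from n = 2).
Position 13 falls in track A as its term 5, giving 78125.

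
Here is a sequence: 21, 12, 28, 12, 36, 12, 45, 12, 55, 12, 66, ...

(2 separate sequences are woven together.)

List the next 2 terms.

Split by position mod 2 into 2 tracks.
Stream A: 21, 28, 36, 45, 55, 66 (the triangular numbers T_6, T_7, …).
Stream B: 12, 12, 12, 12, 12 (the constant sequence 12).
Term 12 comes from stream B (its 6th entry): 12.
Position 13 falls in stream A as its term 7, giving 78.

12, 78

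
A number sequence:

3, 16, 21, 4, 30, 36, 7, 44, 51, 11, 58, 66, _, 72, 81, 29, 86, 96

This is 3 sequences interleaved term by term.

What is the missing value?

18

Split by position mod 3 into 3 tracks.
Subsequence A: 3, 4, 7, 11, ?, 29. Each term equals the sum of the previous two.
Subsequence B: 16, 30, 44, 58, 72, 86. Adding 14 each time.
Subsequence C: 21, 36, 51, 66, 81, 96. Arithmetic, step +15.
The gap is subsequence A's term 5; the rule gives 18.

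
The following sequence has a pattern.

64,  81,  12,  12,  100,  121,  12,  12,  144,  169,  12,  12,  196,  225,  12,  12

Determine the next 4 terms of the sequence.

256, 289, 12, 12

Reading positions in blocks of 4 reveals the pattern AABB — 2 tracks woven together.
Subsequence A = 64, 81, 100, 121, 144, 169, 196, 225: the squares 8², 9², 10², ….
Subsequence B = 12, 12, 12, 12, 12, 12, 12, 12: constant 12.
Position 17 falls in subsequence A as its term 9, giving 256.
Position 18 → subsequence A, term 10 = 289.
The 19th slot belongs to subsequence B; its 9th term is 12.
The 20th slot belongs to subsequence B; its 10th term is 12.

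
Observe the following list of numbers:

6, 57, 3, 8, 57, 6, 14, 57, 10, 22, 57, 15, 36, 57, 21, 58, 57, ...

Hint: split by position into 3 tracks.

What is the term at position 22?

152

Read the sequence 3 terms at a time; column i is its own pattern.
Stream A: 6, 8, 14, 22, 36, 58. Each term equals the sum of the previous two.
Stream B: 57, 57, 57, 57, 57, 57. Always 57.
Stream C: 3, 6, 10, 15, 21. Triangular numbers n(n+1)/2 for n = 2, 3, ….
Position 22 falls in stream A as its term 8, giving 152.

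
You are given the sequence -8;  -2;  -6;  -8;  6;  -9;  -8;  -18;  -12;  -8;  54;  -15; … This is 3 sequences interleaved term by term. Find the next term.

-8

Read the sequence 3 terms at a time; column i is its own pattern.
Track A is -8, -8, -8, -8, which is constant -8.
Track B is -2, 6, -18, 54, which is geometric with ratio -3.
Track C is -6, -9, -12, -15, which is linear: a_n = -3 − 3·n.
Position 13 falls in track A as its term 5, giving -8.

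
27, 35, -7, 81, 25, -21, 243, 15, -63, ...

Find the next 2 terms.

729, 5

Read the sequence 3 terms at a time; column i is its own pattern.
Subsequence A: 27, 81, 243. Powers 3^3, 3^4, 3^5, ….
Subsequence B: 35, 25, 15. Arithmetic, step −10.
Subsequence C: -7, -21, -63. Geometric with ratio 3.
Term 10 comes from subsequence A (its 4th entry): 729.
The 11th slot belongs to subsequence B; its 4th term is 5.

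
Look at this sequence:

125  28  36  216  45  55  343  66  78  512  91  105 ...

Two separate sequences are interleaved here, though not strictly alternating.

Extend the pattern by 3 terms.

729, 120, 136

The slot pattern repeats as ABB (period 3), so there are 2 interleaved tracks.
Track A is 125, 216, 343, 512, which is perfect cubes starting at 5³.
Track B is 28, 36, 45, 55, 66, 78, 91, 105, which is triangular numbers starting at T_7.
Position 13 falls in track A as its term 5, giving 729.
Position 14 falls in track B as its term 9, giving 120.
Position 15 falls in track B as its term 10, giving 136.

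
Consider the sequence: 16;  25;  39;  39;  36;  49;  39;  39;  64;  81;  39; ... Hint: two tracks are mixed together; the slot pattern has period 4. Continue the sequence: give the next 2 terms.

The slot pattern repeats as AABB (period 4), so there are 2 interleaved tracks.
Stream A: 16, 25, 36, 49, 64, 81. Perfect squares starting at 4².
Stream B: 39, 39, 39, 39, 39. The constant sequence 39.
The 12th slot belongs to stream B; its 6th term is 39.
Term 13 comes from stream A (its 7th entry): 100.

39, 100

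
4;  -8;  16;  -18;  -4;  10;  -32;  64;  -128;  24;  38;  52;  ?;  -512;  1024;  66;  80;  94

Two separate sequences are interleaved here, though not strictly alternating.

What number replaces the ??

The slot pattern repeats as AAABBB (period 6), so there are 2 interleaved tracks.
Track A is 4, -8, 16, -32, 64, -128, ?, -512, 1024, which is a geometric progression (common ratio -2).
Track B is -18, -4, 10, 24, 38, 52, 66, 80, 94, which is arithmetic, step +14.
Filling track A at index 7 by its rule yields 256.

256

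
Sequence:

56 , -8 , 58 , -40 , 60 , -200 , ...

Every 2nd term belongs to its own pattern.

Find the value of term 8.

-1000

Split by position mod 2 into 2 tracks.
Subsequence A: 56, 58, 60. Linear: a_n = 54 + 2·n.
Subsequence B: -8, -40, -200. Geometric, ×5 each step.
Position 8 → subsequence B, term 4 = -1000.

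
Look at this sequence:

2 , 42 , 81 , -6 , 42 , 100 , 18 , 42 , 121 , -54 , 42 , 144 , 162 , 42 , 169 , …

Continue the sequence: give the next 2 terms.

-486, 42

Split by position mod 3: positions 1, 4, 7, … form one track, and each other residue class forms its own.
Subsequence A: 2, -6, 18, -54, 162. A geometric progression (common ratio -3).
Subsequence B: 42, 42, 42, 42, 42. Constant 42.
Subsequence C: 81, 100, 121, 144, 169. Consecutive squares n² from n = 9.
Position 16 → subsequence A, term 6 = -486.
Position 17 falls in subsequence B as its term 6, giving 42.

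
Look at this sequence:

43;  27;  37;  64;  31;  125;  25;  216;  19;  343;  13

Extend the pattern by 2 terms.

Taking every 2nd term gives 2 separate tracks.
Track A: 43, 37, 31, 25, 19, 13 (arithmetic, step −6).
Track B: 27, 64, 125, 216, 343 (perfect cubes starting at 3³).
Position 12 falls in track B as its term 6, giving 512.
Position 13 falls in track A as its term 7, giving 7.

512, 7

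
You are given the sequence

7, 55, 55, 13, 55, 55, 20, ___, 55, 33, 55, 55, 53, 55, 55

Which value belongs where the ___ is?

Positions follow the repeating pattern ABB; grouping by letter gives 2 tracks.
Subsequence A: 7, 13, 20, 33, 53 (a Fibonacci-like recurrence a_n = a_{n-1} + a_{n-2}).
Subsequence B: 55, 55, 55, 55, ?, 55, 55, 55, 55, 55 (constant 55).
So the missing entry in subsequence B is 55.

55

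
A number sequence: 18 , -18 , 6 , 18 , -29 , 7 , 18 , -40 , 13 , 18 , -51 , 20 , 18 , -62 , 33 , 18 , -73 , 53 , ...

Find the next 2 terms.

Split by position mod 3 into 3 tracks.
Track A: 18, 18, 18, 18, 18, 18 (the constant sequence 18).
Track B: -18, -29, -40, -51, -62, -73 (arithmetic, step −11).
Track C: 6, 7, 13, 20, 33, 53 (a Fibonacci-like recurrence a_n = a_{n-1} + a_{n-2}).
Term 19 comes from track A (its 7th entry): 18.
The 20th slot belongs to track B; its 7th term is -84.

18, -84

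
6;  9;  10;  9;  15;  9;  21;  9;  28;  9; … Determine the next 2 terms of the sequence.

Odd-indexed and even-indexed terms follow separate rules.
Track A = 6, 10, 15, 21, 28: the triangular numbers T_3, T_4, ….
Track B = 9, 9, 9, 9, 9: the constant sequence 9.
Position 11 falls in track A as its term 6, giving 36.
Position 12 falls in track B as its term 6, giving 9.

36, 9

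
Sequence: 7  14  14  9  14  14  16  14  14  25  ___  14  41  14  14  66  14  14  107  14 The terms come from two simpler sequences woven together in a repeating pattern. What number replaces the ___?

Positions follow the repeating pattern ABB; grouping by letter gives 2 tracks.
Track A: 7, 9, 16, 25, 41, 66, 107 — a Fibonacci-like recurrence a_n = a_{n-1} + a_{n-2}.
Track B: 14, 14, 14, 14, 14, 14, ?, 14, 14, 14, 14, 14, 14 — constant 14.
So the missing entry in track B is 14.

14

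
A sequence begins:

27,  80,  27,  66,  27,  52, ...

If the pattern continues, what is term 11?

27

Odd-indexed and even-indexed terms follow separate rules.
Track A = 27, 27, 27: constant 27.
Track B = 80, 66, 52: arithmetic with common difference −14.
Position 11 → track A, term 6 = 27.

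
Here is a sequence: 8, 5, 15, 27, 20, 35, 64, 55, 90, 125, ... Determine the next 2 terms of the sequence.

Positions follow the repeating pattern ABB; grouping by letter gives 2 tracks.
Stream A: 8, 27, 64, 125 — consecutive cubes n³ from n = 2.
Stream B: 5, 15, 20, 35, 55, 90 — each term equals the sum of the previous two.
Term 11 comes from stream B (its 7th entry): 145.
Term 12 comes from stream B (its 8th entry): 235.

145, 235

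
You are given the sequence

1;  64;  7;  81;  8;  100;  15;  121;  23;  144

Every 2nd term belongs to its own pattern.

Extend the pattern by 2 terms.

38, 169

The terms cycle through 2 interleaved subsequences.
Stream A: 1, 7, 8, 15, 23. Each term equals the sum of the previous two.
Stream B: 64, 81, 100, 121, 144. The squares 8², 9², 10², ….
Position 11 → stream A, term 6 = 38.
The 12th slot belongs to stream B; its 6th term is 169.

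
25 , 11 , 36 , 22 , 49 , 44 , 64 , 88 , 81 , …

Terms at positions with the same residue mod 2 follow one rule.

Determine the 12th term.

The terms cycle through 2 interleaved subsequences.
Track A is 25, 36, 49, 64, 81, which is perfect squares starting at 5².
Track B is 11, 22, 44, 88, which is multiplying by 2 each time.
Position 12 falls in track B as its term 6, giving 352.

352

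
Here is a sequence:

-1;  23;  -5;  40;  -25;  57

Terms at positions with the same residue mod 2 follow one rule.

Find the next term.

The terms cycle through 2 interleaved subsequences.
Subsequence A: -1, -5, -25 — multiplying by 5 each time.
Subsequence B: 23, 40, 57 — adding 17 each time.
Position 7 falls in subsequence A as its term 4, giving -125.

-125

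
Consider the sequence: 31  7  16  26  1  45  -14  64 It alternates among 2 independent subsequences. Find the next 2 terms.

-29, 83

Odd-indexed and even-indexed terms follow separate rules.
Track A = 31, 16, 1, -14: arithmetic, step −15.
Track B = 7, 26, 45, 64: adding 19 each time.
Position 9 → track A, term 5 = -29.
Term 10 comes from track B (its 5th entry): 83.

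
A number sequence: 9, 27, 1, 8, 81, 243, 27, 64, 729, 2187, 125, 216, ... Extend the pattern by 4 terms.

6561, 19683, 343, 512

Reading positions in blocks of 4 reveals the pattern AABB — 2 tracks woven together.
Track A: 9, 27, 81, 243, 729, 2187. Successive powers of 3.
Track B: 1, 8, 27, 64, 125, 216. The cubes 1³, 2³, 3³, ….
Position 13 → track A, term 7 = 6561.
Position 14 → track A, term 8 = 19683.
Term 15 comes from track B (its 7th entry): 343.
Position 16 falls in track B as its term 8, giving 512.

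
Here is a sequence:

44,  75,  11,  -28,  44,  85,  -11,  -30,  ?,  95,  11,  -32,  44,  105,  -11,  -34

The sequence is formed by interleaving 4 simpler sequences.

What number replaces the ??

Split by position mod 4 into 4 tracks.
Subsequence A: 44, 44, ?, 44 — the constant sequence 44.
Subsequence B: 75, 85, 95, 105 — arithmetic, step +10.
Subsequence C: 11, -11, 11, -11 — oscillating between 11 and -11.
Subsequence D: -28, -30, -32, -34 — subtracting 2 each time.
Filling subsequence A at index 3 by its rule yields 44.

44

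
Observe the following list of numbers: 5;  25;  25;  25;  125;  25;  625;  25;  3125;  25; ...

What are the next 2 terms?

15625, 25

Positions 1, 3, 5, … form one subsequence and positions 2, 4, 6, … form another.
Track A: 5, 25, 125, 625, 3125 (successive powers of 5).
Track B: 25, 25, 25, 25, 25 (constant 25).
Position 11 falls in track A as its term 6, giving 15625.
Position 12 falls in track B as its term 6, giving 25.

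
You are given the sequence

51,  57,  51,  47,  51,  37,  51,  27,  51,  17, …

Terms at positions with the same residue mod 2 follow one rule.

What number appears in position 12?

Positions 1, 3, 5, … form one subsequence and positions 2, 4, 6, … form another.
Track A is 51, 51, 51, 51, 51, which is the constant sequence 51.
Track B is 57, 47, 37, 27, 17, which is arithmetic with common difference −10.
The 12th slot belongs to track B; its 6th term is 7.

7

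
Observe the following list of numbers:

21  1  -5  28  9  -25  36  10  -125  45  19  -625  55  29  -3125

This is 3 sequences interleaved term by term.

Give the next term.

Taking every 3rd term gives 3 separate tracks.
Track A is 21, 28, 36, 45, 55, which is the triangular numbers T_6, T_7, ….
Track B is 1, 9, 10, 19, 29, which is a Fibonacci-like recurrence a_n = a_{n-1} + a_{n-2}.
Track C is -5, -25, -125, -625, -3125, which is geometric with ratio 5.
Position 16 falls in track A as its term 6, giving 66.

66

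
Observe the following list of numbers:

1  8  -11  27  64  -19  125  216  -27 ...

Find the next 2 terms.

343, 512

Positions follow the repeating pattern AAB; grouping by letter gives 2 tracks.
Track A: 1, 8, 27, 64, 125, 216. Consecutive cubes n³ from n = 1.
Track B: -11, -19, -27. Subtracting 8 each time.
Term 10 comes from track A (its 7th entry): 343.
Term 11 comes from track A (its 8th entry): 512.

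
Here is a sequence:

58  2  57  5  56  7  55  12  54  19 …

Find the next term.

53

The terms cycle through 2 interleaved subsequences.
Stream A: 58, 57, 56, 55, 54 (arithmetic with common difference −1).
Stream B: 2, 5, 7, 12, 19 (a Fibonacci-like recurrence a_n = a_{n-1} + a_{n-2}).
The 11th slot belongs to stream A; its 6th term is 53.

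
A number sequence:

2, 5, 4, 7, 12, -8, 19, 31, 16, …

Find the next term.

50

The slot pattern repeats as AAB (period 3), so there are 2 interleaved tracks.
Track A: 2, 5, 7, 12, 19, 31 (each term equals the sum of the previous two).
Track B: 4, -8, 16 (geometric with ratio -2).
Term 10 comes from track A (its 7th entry): 50.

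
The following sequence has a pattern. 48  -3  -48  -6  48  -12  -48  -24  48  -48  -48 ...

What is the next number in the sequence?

-96

Split by position mod 2 into 2 tracks.
Track A: 48, -48, 48, -48, 48, -48 (the oscillation 48·(−1)^(n+1)).
Track B: -3, -6, -12, -24, -48 (a geometric progression (common ratio 2)).
Position 12 falls in track B as its term 6, giving -96.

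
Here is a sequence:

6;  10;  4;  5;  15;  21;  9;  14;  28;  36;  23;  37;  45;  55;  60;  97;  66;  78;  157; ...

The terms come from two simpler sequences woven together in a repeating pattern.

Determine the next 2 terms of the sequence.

Positions follow the repeating pattern AABB; grouping by letter gives 2 tracks.
Track A: 6, 10, 15, 21, 28, 36, 45, 55, 66, 78 (the triangular numbers T_3, T_4, …).
Track B: 4, 5, 9, 14, 23, 37, 60, 97, 157 (a Fibonacci-like recurrence a_n = a_{n-1} + a_{n-2}).
Position 20 falls in track B as its term 10, giving 254.
The 21st slot belongs to track A; its 11th term is 91.

254, 91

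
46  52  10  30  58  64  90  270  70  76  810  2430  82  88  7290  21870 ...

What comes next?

Positions follow the repeating pattern AABB; grouping by letter gives 2 tracks.
Stream A = 46, 52, 58, 64, 70, 76, 82, 88: arithmetic with common difference +6.
Stream B = 10, 30, 90, 270, 810, 2430, 7290, 21870: geometric, ×3 each step.
Position 17 falls in stream A as its term 9, giving 94.

94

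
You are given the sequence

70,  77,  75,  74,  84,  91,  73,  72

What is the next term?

Reading positions in blocks of 4 reveals the pattern AABB — 2 tracks woven together.
Subsequence A is 70, 77, 84, 91, which is linear: a_n = 63 + 7·n.
Subsequence B is 75, 74, 73, 72, which is linear: a_n = 76 − n.
The 9th slot belongs to subsequence A; its 5th term is 98.

98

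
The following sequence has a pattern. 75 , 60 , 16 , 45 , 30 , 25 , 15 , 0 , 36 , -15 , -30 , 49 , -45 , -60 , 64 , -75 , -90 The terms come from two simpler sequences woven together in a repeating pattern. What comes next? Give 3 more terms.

Positions follow the repeating pattern AAB; grouping by letter gives 2 tracks.
Track A = 75, 60, 45, 30, 15, 0, -15, -30, -45, -60, -75, -90: linear: a_n = 90 − 15·n.
Track B = 16, 25, 36, 49, 64: consecutive squares n² from n = 4.
Position 18 → track B, term 6 = 81.
Term 19 comes from track A (its 13th entry): -105.
Position 20 → track A, term 14 = -120.

81, -105, -120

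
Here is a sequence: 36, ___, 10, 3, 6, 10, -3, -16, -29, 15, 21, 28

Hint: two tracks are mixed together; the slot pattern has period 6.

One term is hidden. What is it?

Reading positions in blocks of 6 reveals the pattern AAABBB — 2 tracks woven together.
Track A = 36, ?, 10, -3, -16, -29: linear: a_n = 49 − 13·n.
Track B = 3, 6, 10, 15, 21, 28: triangular numbers starting at T_2.
So the missing entry in track A is 23.

23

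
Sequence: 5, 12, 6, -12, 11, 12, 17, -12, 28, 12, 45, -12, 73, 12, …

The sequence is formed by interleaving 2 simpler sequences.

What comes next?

118

Taking every 2nd term gives 2 separate tracks.
Stream A = 5, 6, 11, 17, 28, 45, 73: each term equals the sum of the previous two.
Stream B = 12, -12, 12, -12, 12, -12, 12: alternating ±12.
Term 15 comes from stream A (its 8th entry): 118.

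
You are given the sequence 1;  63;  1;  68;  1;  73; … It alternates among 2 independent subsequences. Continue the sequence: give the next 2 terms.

Odd-indexed and even-indexed terms follow separate rules.
Subsequence A is 1, 1, 1, which is constant 1.
Subsequence B is 63, 68, 73, which is arithmetic with common difference +5.
Position 7 → subsequence A, term 4 = 1.
Position 8 → subsequence B, term 4 = 78.

1, 78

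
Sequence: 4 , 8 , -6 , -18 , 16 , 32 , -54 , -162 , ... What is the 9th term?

The slot pattern repeats as AABB (period 4), so there are 2 interleaved tracks.
Track A is 4, 8, 16, 32, which is successive powers of 2.
Track B is -6, -18, -54, -162, which is multiplying by 3 each time.
Position 9 falls in track A as its term 5, giving 64.

64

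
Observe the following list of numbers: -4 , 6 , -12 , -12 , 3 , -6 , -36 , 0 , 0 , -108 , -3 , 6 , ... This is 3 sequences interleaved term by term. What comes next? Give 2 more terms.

-324, -6

The terms cycle through 3 interleaved subsequences.
Track A = -4, -12, -36, -108: a geometric progression (common ratio 3).
Track B = 6, 3, 0, -3: subtracting 3 each time.
Track C = -12, -6, 0, 6: arithmetic with common difference +6.
Position 13 falls in track A as its term 5, giving -324.
The 14th slot belongs to track B; its 5th term is -6.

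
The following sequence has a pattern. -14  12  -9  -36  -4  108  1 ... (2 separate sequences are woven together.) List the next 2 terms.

-324, 6

Taking every 2nd term gives 2 separate tracks.
Track A: -14, -9, -4, 1 (arithmetic, step +5).
Track B: 12, -36, 108 (a geometric progression (common ratio -3)).
Position 8 → track B, term 4 = -324.
Term 9 comes from track A (its 5th entry): 6.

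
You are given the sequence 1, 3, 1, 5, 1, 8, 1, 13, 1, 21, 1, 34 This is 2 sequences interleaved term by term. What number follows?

Split by position mod 2 into 2 tracks.
Stream A = 1, 1, 1, 1, 1, 1: always 1.
Stream B = 3, 5, 8, 13, 21, 34: each term equals the sum of the previous two.
Position 13 falls in stream A as its term 7, giving 1.

1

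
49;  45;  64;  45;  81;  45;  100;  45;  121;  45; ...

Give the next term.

144

Odd-indexed and even-indexed terms follow separate rules.
Stream A: 49, 64, 81, 100, 121 (perfect squares starting at 7²).
Stream B: 45, 45, 45, 45, 45 (always 45).
Position 11 → stream A, term 6 = 144.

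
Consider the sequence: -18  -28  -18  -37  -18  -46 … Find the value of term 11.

-18

Taking every 2nd term gives 2 separate tracks.
Subsequence A: -18, -18, -18. Constant -18.
Subsequence B: -28, -37, -46. Linear: a_n = -19 − 9·n.
Position 11 → subsequence A, term 6 = -18.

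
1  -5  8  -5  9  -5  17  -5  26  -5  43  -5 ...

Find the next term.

69

Positions 1, 3, 5, … form one subsequence and positions 2, 4, 6, … form another.
Track A: 1, 8, 9, 17, 26, 43 (Fibonacci-style (each term is the sum of the two before it)).
Track B: -5, -5, -5, -5, -5, -5 (always -5).
The 13th slot belongs to track A; its 7th term is 69.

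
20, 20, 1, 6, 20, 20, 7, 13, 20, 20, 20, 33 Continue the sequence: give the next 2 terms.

The slot pattern repeats as AABB (period 4), so there are 2 interleaved tracks.
Track A: 20, 20, 20, 20, 20, 20. Always 20.
Track B: 1, 6, 7, 13, 20, 33. Each term equals the sum of the previous two.
The 13th slot belongs to track A; its 7th term is 20.
Position 14 falls in track A as its term 8, giving 20.

20, 20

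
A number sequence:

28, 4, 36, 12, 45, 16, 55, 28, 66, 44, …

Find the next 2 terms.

Taking every 2nd term gives 2 separate tracks.
Subsequence A = 28, 36, 45, 55, 66: the triangular numbers T_7, T_8, ….
Subsequence B = 4, 12, 16, 28, 44: a Fibonacci-like recurrence a_n = a_{n-1} + a_{n-2}.
Position 11 falls in subsequence A as its term 6, giving 78.
Position 12 → subsequence B, term 6 = 72.

78, 72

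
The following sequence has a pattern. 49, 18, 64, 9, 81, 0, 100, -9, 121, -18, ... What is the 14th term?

-36

Odd-indexed and even-indexed terms follow separate rules.
Track A = 49, 64, 81, 100, 121: the squares 7², 8², 9², ….
Track B = 18, 9, 0, -9, -18: arithmetic with common difference −9.
The 14th slot belongs to track B; its 7th term is -36.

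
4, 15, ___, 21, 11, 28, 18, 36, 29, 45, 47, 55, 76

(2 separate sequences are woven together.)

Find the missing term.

Taking every 2nd term gives 2 separate tracks.
Subsequence A: 4, ?, 11, 18, 29, 47, 76. Fibonacci-style (each term is the sum of the two before it).
Subsequence B: 15, 21, 28, 36, 45, 55. Triangular numbers n(n+1)/2 for n = 5, 6, ….
Subsequence A's pattern makes the blank 7.

7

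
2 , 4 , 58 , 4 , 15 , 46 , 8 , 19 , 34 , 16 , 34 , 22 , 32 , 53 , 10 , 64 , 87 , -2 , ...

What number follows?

Split by position mod 3: positions 1, 4, 7, … form one track, and each other residue class forms its own.
Stream A: 2, 4, 8, 16, 32, 64 — powers of 2.
Stream B: 4, 15, 19, 34, 53, 87 — Fibonacci-style (each term is the sum of the two before it).
Stream C: 58, 46, 34, 22, 10, -2 — arithmetic with common difference −12.
Term 19 comes from stream A (its 7th entry): 128.

128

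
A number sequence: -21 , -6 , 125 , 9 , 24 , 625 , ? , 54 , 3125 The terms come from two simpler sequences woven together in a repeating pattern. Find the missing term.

Positions follow the repeating pattern AAB; grouping by letter gives 2 tracks.
Subsequence A = -21, -6, 9, 24, ?, 54: arithmetic with common difference +15.
Subsequence B = 125, 625, 3125: successive powers of 5.
Filling subsequence A at index 5 by its rule yields 39.

39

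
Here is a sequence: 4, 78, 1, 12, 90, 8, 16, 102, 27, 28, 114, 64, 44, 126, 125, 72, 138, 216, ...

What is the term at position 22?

Split by position mod 3: positions 1, 4, 7, … form one track, and each other residue class forms its own.
Track A is 4, 12, 16, 28, 44, 72, which is each term equals the sum of the previous two.
Track B is 78, 90, 102, 114, 126, 138, which is adding 12 each time.
Track C is 1, 8, 27, 64, 125, 216, which is consecutive cubes n³ from n = 1.
Term 22 comes from track A (its 8th entry): 188.

188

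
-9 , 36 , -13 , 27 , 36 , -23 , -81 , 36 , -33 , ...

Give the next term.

Split by position mod 3 into 3 tracks.
Stream A = -9, 27, -81: geometric with ratio -3.
Stream B = 36, 36, 36: constant 36.
Stream C = -13, -23, -33: subtracting 10 each time.
Position 10 falls in stream A as its term 4, giving 243.

243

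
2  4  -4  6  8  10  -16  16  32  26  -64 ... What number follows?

Taking every 2nd term gives 2 separate tracks.
Track A: 2, -4, 8, -16, 32, -64. Multiplying by -2 each time.
Track B: 4, 6, 10, 16, 26. A Fibonacci-like recurrence a_n = a_{n-1} + a_{n-2}.
Position 12 → track B, term 6 = 42.

42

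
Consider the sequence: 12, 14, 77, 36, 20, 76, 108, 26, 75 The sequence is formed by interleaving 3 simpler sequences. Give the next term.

Taking every 3rd term gives 3 separate tracks.
Stream A is 12, 36, 108, which is a geometric progression (common ratio 3).
Stream B is 14, 20, 26, which is linear: a_n = 8 + 6·n.
Stream C is 77, 76, 75, which is subtracting 1 each time.
The 10th slot belongs to stream A; its 4th term is 324.

324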